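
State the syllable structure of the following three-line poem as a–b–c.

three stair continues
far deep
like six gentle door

Line 1: three (1), stair (1), continues (3) → 5
Line 2: far (1), deep (1) → 2
Line 3: like (1), six (1), gentle (2), door (1) → 5

5–2–5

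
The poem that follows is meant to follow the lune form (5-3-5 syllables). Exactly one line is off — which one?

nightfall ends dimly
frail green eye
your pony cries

The third line

Line 1: "nightfall ends dimly": 2+1+2 = 5 ✓
Line 2: "frail green eye": 1+1+1 = 3 ✓
Line 3: "your pony cries": 1+2+1 = 4 (expected 5)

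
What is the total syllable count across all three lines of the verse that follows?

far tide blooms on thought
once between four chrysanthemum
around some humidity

20

Line 1: far (1), tide (1), blooms (1), on (1), thought (1) → 5
Line 2: once (1), between (2), four (1), chrysanthemum (4) → 8
Line 3: around (2), some (1), humidity (4) → 7
Total: 5 + 8 + 7 = 20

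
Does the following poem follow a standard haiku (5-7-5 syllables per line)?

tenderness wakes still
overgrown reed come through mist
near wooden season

Yes

Line 1: tenderness (3), wakes (1), still (1) → 5 ✓
Line 2: overgrown (3), reed (1), come (1), through (1), mist (1) → 7 ✓
Line 3: near (1), wooden (2), season (2) → 5 ✓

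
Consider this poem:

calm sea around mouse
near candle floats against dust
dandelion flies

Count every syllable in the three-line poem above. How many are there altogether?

Line 1: "calm sea around mouse": 1+1+2+1 = 5
Line 2: "near candle floats against dust": 1+2+1+2+1 = 7
Line 3: "dandelion flies": 4+1 = 5
Total: 5 + 7 + 5 = 17

17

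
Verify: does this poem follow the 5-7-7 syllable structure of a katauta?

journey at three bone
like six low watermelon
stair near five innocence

Line 1: journey (2), at (1), three (1), bone (1) → 5 ✓
Line 2: like (1), six (1), low (1), watermelon (4) → 7 ✓
Line 3: stair (1), near (1), five (1), innocence (3) → 6 (expected 7)

No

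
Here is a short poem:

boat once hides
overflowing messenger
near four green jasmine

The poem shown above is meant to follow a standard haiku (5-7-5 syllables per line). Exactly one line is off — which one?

Line 1

Line 1: boat(1) + once(1) + hides(1) = 3 (expected 5)
Line 2: overflowing(4) + messenger(3) = 7 ✓
Line 3: near(1) + four(1) + green(1) + jasmine(2) = 5 ✓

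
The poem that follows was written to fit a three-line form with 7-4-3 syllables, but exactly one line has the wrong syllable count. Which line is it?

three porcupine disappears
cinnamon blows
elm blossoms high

Line 3

Line 1: three(1) + porcupine(3) + disappears(3) = 7 ✓
Line 2: cinnamon(3) + blows(1) = 4 ✓
Line 3: elm(1) + blossoms(2) + high(1) = 4 (expected 3)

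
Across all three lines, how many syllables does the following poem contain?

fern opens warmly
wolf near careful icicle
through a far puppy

Line 1: "fern opens warmly": 1+2+2 = 5
Line 2: "wolf near careful icicle": 1+1+2+3 = 7
Line 3: "through a far puppy": 1+1+1+2 = 5
Total: 5 + 7 + 5 = 17

17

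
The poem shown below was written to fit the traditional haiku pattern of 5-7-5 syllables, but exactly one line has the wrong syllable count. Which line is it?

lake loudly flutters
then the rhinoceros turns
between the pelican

Line 1: lake(1) + loudly(2) + flutters(2) = 5 ✓
Line 2: then(1) + the(1) + rhinoceros(4) + turns(1) = 7 ✓
Line 3: between(2) + the(1) + pelican(3) = 6 (expected 5)

The third line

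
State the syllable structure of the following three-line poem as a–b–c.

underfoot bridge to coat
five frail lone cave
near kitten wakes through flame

Line 1: "underfoot bridge to coat": 3+1+1+1 = 6
Line 2: "five frail lone cave": 1+1+1+1 = 4
Line 3: "near kitten wakes through flame": 1+2+1+1+1 = 6

6–4–6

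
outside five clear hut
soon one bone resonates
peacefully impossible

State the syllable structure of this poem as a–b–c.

5–6–7

Line 1: "outside five clear hut": 2+1+1+1 = 5
Line 2: "soon one bone resonates": 1+1+1+3 = 6
Line 3: "peacefully impossible": 3+4 = 7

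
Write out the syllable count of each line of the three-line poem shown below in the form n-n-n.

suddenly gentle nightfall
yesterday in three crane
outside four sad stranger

Line 1: suddenly (3), gentle (2), nightfall (2) → 7
Line 2: yesterday (3), in (1), three (1), crane (1) → 6
Line 3: outside (2), four (1), sad (1), stranger (2) → 6

7-6-6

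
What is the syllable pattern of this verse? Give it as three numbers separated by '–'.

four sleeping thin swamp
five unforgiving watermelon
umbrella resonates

5–9–6

Line 1: four(1) + sleeping(2) + thin(1) + swamp(1) = 5
Line 2: five(1) + unforgiving(4) + watermelon(4) = 9
Line 3: umbrella(3) + resonates(3) = 6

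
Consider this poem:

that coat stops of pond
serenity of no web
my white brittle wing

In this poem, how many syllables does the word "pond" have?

1

"pond" has 1 syllable.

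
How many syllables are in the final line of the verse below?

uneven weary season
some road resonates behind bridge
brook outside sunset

5

The final line: "brook outside sunset": 1+2+2 = 5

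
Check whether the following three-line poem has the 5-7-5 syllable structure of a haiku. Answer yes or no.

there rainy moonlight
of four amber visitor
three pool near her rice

Line 1: there (1), rainy (2), moonlight (2) → 5 ✓
Line 2: of (1), four (1), amber (2), visitor (3) → 7 ✓
Line 3: three (1), pool (1), near (1), her (1), rice (1) → 5 ✓

Yes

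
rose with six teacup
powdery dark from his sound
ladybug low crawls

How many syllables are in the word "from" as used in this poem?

"from" has 1 syllable.

1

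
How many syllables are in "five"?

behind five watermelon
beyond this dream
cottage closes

1

"five" has 1 syllable.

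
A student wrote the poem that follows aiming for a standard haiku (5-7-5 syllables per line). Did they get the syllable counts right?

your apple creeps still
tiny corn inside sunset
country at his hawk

Line 1: your(1) + apple(2) + creeps(1) + still(1) = 5 ✓
Line 2: tiny(2) + corn(1) + inside(2) + sunset(2) = 7 ✓
Line 3: country(2) + at(1) + his(1) + hawk(1) = 5 ✓

Yes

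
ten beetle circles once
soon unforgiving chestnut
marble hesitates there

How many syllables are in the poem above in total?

Line 1: ten (1), beetle (2), circles (2), once (1) → 6
Line 2: soon (1), unforgiving (4), chestnut (2) → 7
Line 3: marble (2), hesitates (3), there (1) → 6
Total: 6 + 7 + 6 = 19

19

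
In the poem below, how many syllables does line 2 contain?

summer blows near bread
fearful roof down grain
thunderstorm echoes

Line 2: fearful(2) + roof(1) + down(1) + grain(1) = 5

5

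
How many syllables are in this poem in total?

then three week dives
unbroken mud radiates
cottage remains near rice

Line 1: "then three week dives": 1+1+1+1 = 4
Line 2: "unbroken mud radiates": 3+1+3 = 7
Line 3: "cottage remains near rice": 2+2+1+1 = 6
Total: 4 + 7 + 6 = 17

17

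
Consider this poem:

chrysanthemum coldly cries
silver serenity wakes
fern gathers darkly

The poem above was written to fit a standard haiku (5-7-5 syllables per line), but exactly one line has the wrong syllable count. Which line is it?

Line 1: chrysanthemum (4), coldly (2), cries (1) → 7 (expected 5)
Line 2: silver (2), serenity (4), wakes (1) → 7 ✓
Line 3: fern (1), gathers (2), darkly (2) → 5 ✓

The first line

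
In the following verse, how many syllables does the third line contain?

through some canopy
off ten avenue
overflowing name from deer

The third line: "overflowing name from deer": 4+1+1+1 = 7

7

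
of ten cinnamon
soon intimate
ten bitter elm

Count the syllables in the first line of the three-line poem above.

The first line: of (1), ten (1), cinnamon (3) → 5

5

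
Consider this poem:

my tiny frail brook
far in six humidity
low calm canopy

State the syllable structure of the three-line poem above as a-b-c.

5-7-5

Line 1: "my tiny frail brook": 1+2+1+1 = 5
Line 2: "far in six humidity": 1+1+1+4 = 7
Line 3: "low calm canopy": 1+1+3 = 5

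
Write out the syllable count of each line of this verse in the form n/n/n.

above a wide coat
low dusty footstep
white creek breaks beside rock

Line 1: above (2), a (1), wide (1), coat (1) → 5
Line 2: low (1), dusty (2), footstep (2) → 5
Line 3: white (1), creek (1), breaks (1), beside (2), rock (1) → 6

5/5/6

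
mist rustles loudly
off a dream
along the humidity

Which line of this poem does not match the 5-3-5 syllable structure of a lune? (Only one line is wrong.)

Line 3

Line 1: mist (1), rustles (2), loudly (2) → 5 ✓
Line 2: off (1), a (1), dream (1) → 3 ✓
Line 3: along (2), the (1), humidity (4) → 7 (expected 5)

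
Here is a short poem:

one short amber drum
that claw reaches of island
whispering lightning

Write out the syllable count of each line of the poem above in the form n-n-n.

Line 1: one (1), short (1), amber (2), drum (1) → 5
Line 2: that (1), claw (1), reaches (2), of (1), island (2) → 7
Line 3: whispering (3), lightning (2) → 5

5-7-5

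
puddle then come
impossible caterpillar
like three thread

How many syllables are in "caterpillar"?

4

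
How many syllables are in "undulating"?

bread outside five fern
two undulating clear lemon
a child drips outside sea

"undulating" has 4 syllables.

4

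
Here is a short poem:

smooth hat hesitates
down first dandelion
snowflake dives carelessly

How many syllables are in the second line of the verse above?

6

The second line: "down first dandelion": 1+1+4 = 6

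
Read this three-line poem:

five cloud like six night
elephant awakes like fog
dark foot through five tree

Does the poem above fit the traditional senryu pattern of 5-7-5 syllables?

Line 1: five (1), cloud (1), like (1), six (1), night (1) → 5 ✓
Line 2: elephant (3), awakes (2), like (1), fog (1) → 7 ✓
Line 3: dark (1), foot (1), through (1), five (1), tree (1) → 5 ✓

Yes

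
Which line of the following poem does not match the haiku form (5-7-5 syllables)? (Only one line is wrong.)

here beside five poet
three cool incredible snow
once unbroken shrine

Line 1: here(1) + beside(2) + five(1) + poet(2) = 6 (expected 5)
Line 2: three(1) + cool(1) + incredible(4) + snow(1) = 7 ✓
Line 3: once(1) + unbroken(3) + shrine(1) = 5 ✓

Line 1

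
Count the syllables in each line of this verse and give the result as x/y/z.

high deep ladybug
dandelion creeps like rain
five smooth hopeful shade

Line 1: "high deep ladybug": 1+1+3 = 5
Line 2: "dandelion creeps like rain": 4+1+1+1 = 7
Line 3: "five smooth hopeful shade": 1+1+2+1 = 5

5/7/5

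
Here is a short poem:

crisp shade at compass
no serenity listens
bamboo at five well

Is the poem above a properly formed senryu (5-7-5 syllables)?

Line 1: "crisp shade at compass": 1+1+1+2 = 5 ✓
Line 2: "no serenity listens": 1+4+2 = 7 ✓
Line 3: "bamboo at five well": 2+1+1+1 = 5 ✓

Yes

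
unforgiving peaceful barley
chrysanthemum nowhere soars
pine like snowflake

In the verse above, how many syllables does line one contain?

8

Line one: "unforgiving peaceful barley": 4+2+2 = 8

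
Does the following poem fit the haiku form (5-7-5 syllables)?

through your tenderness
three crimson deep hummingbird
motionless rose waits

Yes

Line 1: through (1), your (1), tenderness (3) → 5 ✓
Line 2: three (1), crimson (2), deep (1), hummingbird (3) → 7 ✓
Line 3: motionless (3), rose (1), waits (1) → 5 ✓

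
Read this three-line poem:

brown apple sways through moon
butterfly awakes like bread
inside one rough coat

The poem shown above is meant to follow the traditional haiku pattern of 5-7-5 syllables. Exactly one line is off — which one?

Line 1

Line 1: brown(1) + apple(2) + sways(1) + through(1) + moon(1) = 6 (expected 5)
Line 2: butterfly(3) + awakes(2) + like(1) + bread(1) = 7 ✓
Line 3: inside(2) + one(1) + rough(1) + coat(1) = 5 ✓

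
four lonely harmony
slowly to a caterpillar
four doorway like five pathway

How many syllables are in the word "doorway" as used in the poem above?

"doorway" has 2 syllables.

2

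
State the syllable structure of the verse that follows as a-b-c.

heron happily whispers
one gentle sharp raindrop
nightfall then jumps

7-6-4

Line 1: heron (2), happily (3), whispers (2) → 7
Line 2: one (1), gentle (2), sharp (1), raindrop (2) → 6
Line 3: nightfall (2), then (1), jumps (1) → 4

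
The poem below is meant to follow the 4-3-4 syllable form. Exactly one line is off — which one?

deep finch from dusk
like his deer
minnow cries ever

The third line

Line 1: deep(1) + finch(1) + from(1) + dusk(1) = 4 ✓
Line 2: like(1) + his(1) + deer(1) = 3 ✓
Line 3: minnow(2) + cries(1) + ever(2) = 5 (expected 4)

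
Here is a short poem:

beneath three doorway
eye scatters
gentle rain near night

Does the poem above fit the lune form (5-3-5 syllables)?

Line 1: "beneath three doorway": 2+1+2 = 5 ✓
Line 2: "eye scatters": 1+2 = 3 ✓
Line 3: "gentle rain near night": 2+1+1+1 = 5 ✓

Yes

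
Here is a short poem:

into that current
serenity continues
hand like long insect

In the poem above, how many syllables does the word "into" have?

2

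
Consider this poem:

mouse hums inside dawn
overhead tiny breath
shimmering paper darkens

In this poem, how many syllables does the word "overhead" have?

3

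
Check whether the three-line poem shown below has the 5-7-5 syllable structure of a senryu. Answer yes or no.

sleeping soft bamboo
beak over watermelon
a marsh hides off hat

Line 1: sleeping(2) + soft(1) + bamboo(2) = 5 ✓
Line 2: beak(1) + over(2) + watermelon(4) = 7 ✓
Line 3: a(1) + marsh(1) + hides(1) + off(1) + hat(1) = 5 ✓

Yes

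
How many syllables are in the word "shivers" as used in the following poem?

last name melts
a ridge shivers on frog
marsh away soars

2

"shivers" has 2 syllables.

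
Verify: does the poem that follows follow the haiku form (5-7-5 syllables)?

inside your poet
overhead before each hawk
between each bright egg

Line 1: inside(2) + your(1) + poet(2) = 5 ✓
Line 2: overhead(3) + before(2) + each(1) + hawk(1) = 7 ✓
Line 3: between(2) + each(1) + bright(1) + egg(1) = 5 ✓

Yes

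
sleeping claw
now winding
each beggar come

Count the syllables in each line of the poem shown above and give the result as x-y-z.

Line 1: sleeping(2) + claw(1) = 3
Line 2: now(1) + winding(2) = 3
Line 3: each(1) + beggar(2) + come(1) = 4

3-3-4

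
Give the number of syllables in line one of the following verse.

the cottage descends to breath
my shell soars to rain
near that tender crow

7

Line one: "the cottage descends to breath": 1+2+2+1+1 = 7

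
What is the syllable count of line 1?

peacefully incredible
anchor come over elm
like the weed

7

Line 1: "peacefully incredible": 3+4 = 7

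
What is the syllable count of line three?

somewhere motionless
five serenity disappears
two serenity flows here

7

Line three: "two serenity flows here": 1+4+1+1 = 7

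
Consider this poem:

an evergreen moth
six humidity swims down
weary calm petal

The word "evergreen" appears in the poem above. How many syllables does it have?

3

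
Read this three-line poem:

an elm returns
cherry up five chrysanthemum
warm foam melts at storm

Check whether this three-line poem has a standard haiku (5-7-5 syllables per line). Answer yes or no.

Line 1: an(1) + elm(1) + returns(2) = 4 (expected 5)
Line 2: cherry(2) + up(1) + five(1) + chrysanthemum(4) = 8 (expected 7)
Line 3: warm(1) + foam(1) + melts(1) + at(1) + storm(1) = 5 ✓

No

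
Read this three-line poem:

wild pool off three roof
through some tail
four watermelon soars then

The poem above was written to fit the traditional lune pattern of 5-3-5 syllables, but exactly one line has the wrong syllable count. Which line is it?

Line 1: wild (1), pool (1), off (1), three (1), roof (1) → 5 ✓
Line 2: through (1), some (1), tail (1) → 3 ✓
Line 3: four (1), watermelon (4), soars (1), then (1) → 7 (expected 5)

The third line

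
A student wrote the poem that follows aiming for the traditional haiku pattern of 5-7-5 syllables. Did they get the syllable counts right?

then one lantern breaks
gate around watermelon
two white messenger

Yes

Line 1: then (1), one (1), lantern (2), breaks (1) → 5 ✓
Line 2: gate (1), around (2), watermelon (4) → 7 ✓
Line 3: two (1), white (1), messenger (3) → 5 ✓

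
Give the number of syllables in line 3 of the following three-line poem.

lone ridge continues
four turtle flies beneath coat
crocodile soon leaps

5

Line 3: crocodile(3) + soon(1) + leaps(1) = 5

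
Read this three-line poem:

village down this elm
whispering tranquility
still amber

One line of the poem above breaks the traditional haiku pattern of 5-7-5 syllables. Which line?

Line 3

Line 1: village (2), down (1), this (1), elm (1) → 5 ✓
Line 2: whispering (3), tranquility (4) → 7 ✓
Line 3: still (1), amber (2) → 3 (expected 5)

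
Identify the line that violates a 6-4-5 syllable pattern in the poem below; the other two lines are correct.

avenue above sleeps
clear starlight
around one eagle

Line 2

Line 1: "avenue above sleeps": 3+2+1 = 6 ✓
Line 2: "clear starlight": 1+2 = 3 (expected 4)
Line 3: "around one eagle": 2+1+2 = 5 ✓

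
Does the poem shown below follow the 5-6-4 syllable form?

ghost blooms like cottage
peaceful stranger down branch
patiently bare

Line 1: "ghost blooms like cottage": 1+1+1+2 = 5 ✓
Line 2: "peaceful stranger down branch": 2+2+1+1 = 6 ✓
Line 3: "patiently bare": 3+1 = 4 ✓

Yes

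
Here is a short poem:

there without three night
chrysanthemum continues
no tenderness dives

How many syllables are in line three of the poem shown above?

5

Line three: no (1), tenderness (3), dives (1) → 5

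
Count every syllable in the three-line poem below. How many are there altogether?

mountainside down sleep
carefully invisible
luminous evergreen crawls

19

Line 1: mountainside(3) + down(1) + sleep(1) = 5
Line 2: carefully(3) + invisible(4) = 7
Line 3: luminous(3) + evergreen(3) + crawls(1) = 7
Total: 5 + 7 + 7 = 19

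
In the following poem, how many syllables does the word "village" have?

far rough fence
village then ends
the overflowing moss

2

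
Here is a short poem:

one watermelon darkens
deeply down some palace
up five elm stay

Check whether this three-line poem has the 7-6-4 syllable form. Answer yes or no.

Line 1: one(1) + watermelon(4) + darkens(2) = 7 ✓
Line 2: deeply(2) + down(1) + some(1) + palace(2) = 6 ✓
Line 3: up(1) + five(1) + elm(1) + stay(1) = 4 ✓

Yes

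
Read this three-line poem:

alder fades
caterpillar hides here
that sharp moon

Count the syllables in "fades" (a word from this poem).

"fades" has 1 syllable.

1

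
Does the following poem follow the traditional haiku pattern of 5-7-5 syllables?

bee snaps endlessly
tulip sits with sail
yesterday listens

No

Line 1: bee (1), snaps (1), endlessly (3) → 5 ✓
Line 2: tulip (2), sits (1), with (1), sail (1) → 5 (expected 7)
Line 3: yesterday (3), listens (2) → 5 ✓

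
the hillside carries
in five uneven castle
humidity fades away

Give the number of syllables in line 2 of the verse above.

7

Line 2: in(1) + five(1) + uneven(3) + castle(2) = 7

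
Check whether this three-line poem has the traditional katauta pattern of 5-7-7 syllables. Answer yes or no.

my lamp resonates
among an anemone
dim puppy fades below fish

Line 1: my(1) + lamp(1) + resonates(3) = 5 ✓
Line 2: among(2) + an(1) + anemone(4) = 7 ✓
Line 3: dim(1) + puppy(2) + fades(1) + below(2) + fish(1) = 7 ✓

Yes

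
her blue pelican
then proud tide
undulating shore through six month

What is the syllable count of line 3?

Line 3: undulating (4), shore (1), through (1), six (1), month (1) → 8

8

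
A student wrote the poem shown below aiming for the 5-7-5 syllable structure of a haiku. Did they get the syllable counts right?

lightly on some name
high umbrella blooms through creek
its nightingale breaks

Yes

Line 1: lightly(2) + on(1) + some(1) + name(1) = 5 ✓
Line 2: high(1) + umbrella(3) + blooms(1) + through(1) + creek(1) = 7 ✓
Line 3: its(1) + nightingale(3) + breaks(1) = 5 ✓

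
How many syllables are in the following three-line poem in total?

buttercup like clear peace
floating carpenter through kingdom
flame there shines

Line 1: buttercup (3), like (1), clear (1), peace (1) → 6
Line 2: floating (2), carpenter (3), through (1), kingdom (2) → 8
Line 3: flame (1), there (1), shines (1) → 3
Total: 6 + 8 + 3 = 17

17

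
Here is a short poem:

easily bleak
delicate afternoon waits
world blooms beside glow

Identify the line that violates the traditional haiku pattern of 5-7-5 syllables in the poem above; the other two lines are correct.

Line 1: easily(3) + bleak(1) = 4 (expected 5)
Line 2: delicate(3) + afternoon(3) + waits(1) = 7 ✓
Line 3: world(1) + blooms(1) + beside(2) + glow(1) = 5 ✓

The first line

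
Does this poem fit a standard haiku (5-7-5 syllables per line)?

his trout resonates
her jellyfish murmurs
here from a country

Line 1: his (1), trout (1), resonates (3) → 5 ✓
Line 2: her (1), jellyfish (3), murmurs (2) → 6 (expected 7)
Line 3: here (1), from (1), a (1), country (2) → 5 ✓

No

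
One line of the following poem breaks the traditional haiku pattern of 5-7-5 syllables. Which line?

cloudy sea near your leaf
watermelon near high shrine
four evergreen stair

Line 1: cloudy (2), sea (1), near (1), your (1), leaf (1) → 6 (expected 5)
Line 2: watermelon (4), near (1), high (1), shrine (1) → 7 ✓
Line 3: four (1), evergreen (3), stair (1) → 5 ✓

The first line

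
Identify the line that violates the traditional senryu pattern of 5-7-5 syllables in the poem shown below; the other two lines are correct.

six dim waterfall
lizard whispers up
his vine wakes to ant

Line 2

Line 1: six(1) + dim(1) + waterfall(3) = 5 ✓
Line 2: lizard(2) + whispers(2) + up(1) = 5 (expected 7)
Line 3: his(1) + vine(1) + wakes(1) + to(1) + ant(1) = 5 ✓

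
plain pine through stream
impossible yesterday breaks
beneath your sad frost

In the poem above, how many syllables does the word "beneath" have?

2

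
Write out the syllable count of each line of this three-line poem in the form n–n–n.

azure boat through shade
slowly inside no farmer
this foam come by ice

Line 1: azure(2) + boat(1) + through(1) + shade(1) = 5
Line 2: slowly(2) + inside(2) + no(1) + farmer(2) = 7
Line 3: this(1) + foam(1) + come(1) + by(1) + ice(1) = 5

5–7–5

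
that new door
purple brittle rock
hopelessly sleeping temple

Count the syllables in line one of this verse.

3

Line one: that (1), new (1), door (1) → 3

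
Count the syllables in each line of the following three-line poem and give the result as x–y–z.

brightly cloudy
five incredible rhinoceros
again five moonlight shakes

Line 1: "brightly cloudy": 2+2 = 4
Line 2: "five incredible rhinoceros": 1+4+4 = 9
Line 3: "again five moonlight shakes": 2+1+2+1 = 6

4–9–6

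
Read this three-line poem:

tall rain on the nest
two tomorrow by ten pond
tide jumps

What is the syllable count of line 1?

Line 1: "tall rain on the nest": 1+1+1+1+1 = 5

5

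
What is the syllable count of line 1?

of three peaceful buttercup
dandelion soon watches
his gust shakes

7

Line 1: of(1) + three(1) + peaceful(2) + buttercup(3) = 7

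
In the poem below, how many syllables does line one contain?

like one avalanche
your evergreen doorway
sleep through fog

Line one: like(1) + one(1) + avalanche(3) = 5

5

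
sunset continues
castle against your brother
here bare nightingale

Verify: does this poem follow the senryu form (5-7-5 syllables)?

Line 1: sunset(2) + continues(3) = 5 ✓
Line 2: castle(2) + against(2) + your(1) + brother(2) = 7 ✓
Line 3: here(1) + bare(1) + nightingale(3) = 5 ✓

Yes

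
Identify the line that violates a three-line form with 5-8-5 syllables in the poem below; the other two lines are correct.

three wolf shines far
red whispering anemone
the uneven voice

The first line

Line 1: three (1), wolf (1), shines (1), far (1) → 4 (expected 5)
Line 2: red (1), whispering (3), anemone (4) → 8 ✓
Line 3: the (1), uneven (3), voice (1) → 5 ✓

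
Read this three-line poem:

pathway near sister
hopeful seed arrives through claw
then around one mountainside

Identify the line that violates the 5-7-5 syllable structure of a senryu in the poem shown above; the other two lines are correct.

Line 1: pathway (2), near (1), sister (2) → 5 ✓
Line 2: hopeful (2), seed (1), arrives (2), through (1), claw (1) → 7 ✓
Line 3: then (1), around (2), one (1), mountainside (3) → 7 (expected 5)

The third line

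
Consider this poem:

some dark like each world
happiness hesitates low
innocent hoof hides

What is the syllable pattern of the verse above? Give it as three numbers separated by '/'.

5/7/5

Line 1: some(1) + dark(1) + like(1) + each(1) + world(1) = 5
Line 2: happiness(3) + hesitates(3) + low(1) = 7
Line 3: innocent(3) + hoof(1) + hides(1) = 5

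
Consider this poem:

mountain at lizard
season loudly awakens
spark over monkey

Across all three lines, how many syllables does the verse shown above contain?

17

Line 1: mountain(2) + at(1) + lizard(2) = 5
Line 2: season(2) + loudly(2) + awakens(3) = 7
Line 3: spark(1) + over(2) + monkey(2) = 5
Total: 5 + 7 + 5 = 17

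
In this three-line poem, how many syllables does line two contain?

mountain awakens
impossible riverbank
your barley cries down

Line two: "impossible riverbank": 4+3 = 7

7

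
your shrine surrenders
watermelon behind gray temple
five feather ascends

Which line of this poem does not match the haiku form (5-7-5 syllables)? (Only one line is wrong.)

Line 1: "your shrine surrenders": 1+1+3 = 5 ✓
Line 2: "watermelon behind gray temple": 4+2+1+2 = 9 (expected 7)
Line 3: "five feather ascends": 1+2+2 = 5 ✓

The second line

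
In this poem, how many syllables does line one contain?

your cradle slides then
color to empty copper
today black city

Line one: your(1) + cradle(2) + slides(1) + then(1) = 5

5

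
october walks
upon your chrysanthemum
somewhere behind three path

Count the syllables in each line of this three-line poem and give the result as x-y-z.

Line 1: october (3), walks (1) → 4
Line 2: upon (2), your (1), chrysanthemum (4) → 7
Line 3: somewhere (2), behind (2), three (1), path (1) → 6

4-7-6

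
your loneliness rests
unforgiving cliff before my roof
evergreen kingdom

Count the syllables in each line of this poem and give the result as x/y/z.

5/9/5

Line 1: "your loneliness rests": 1+3+1 = 5
Line 2: "unforgiving cliff before my roof": 4+1+2+1+1 = 9
Line 3: "evergreen kingdom": 3+2 = 5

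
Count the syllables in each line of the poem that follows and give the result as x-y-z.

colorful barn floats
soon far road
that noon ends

Line 1: colorful(3) + barn(1) + floats(1) = 5
Line 2: soon(1) + far(1) + road(1) = 3
Line 3: that(1) + noon(1) + ends(1) = 3

5-3-3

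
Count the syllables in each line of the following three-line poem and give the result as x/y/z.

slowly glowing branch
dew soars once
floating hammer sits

Line 1: slowly (2), glowing (2), branch (1) → 5
Line 2: dew (1), soars (1), once (1) → 3
Line 3: floating (2), hammer (2), sits (1) → 5

5/3/5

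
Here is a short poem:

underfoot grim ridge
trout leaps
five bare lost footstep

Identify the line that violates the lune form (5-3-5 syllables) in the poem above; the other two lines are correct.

Line 1: underfoot (3), grim (1), ridge (1) → 5 ✓
Line 2: trout (1), leaps (1) → 2 (expected 3)
Line 3: five (1), bare (1), lost (1), footstep (2) → 5 ✓

Line 2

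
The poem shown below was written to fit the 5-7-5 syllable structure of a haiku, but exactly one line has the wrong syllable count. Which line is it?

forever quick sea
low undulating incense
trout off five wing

Line 3

Line 1: forever (3), quick (1), sea (1) → 5 ✓
Line 2: low (1), undulating (4), incense (2) → 7 ✓
Line 3: trout (1), off (1), five (1), wing (1) → 4 (expected 5)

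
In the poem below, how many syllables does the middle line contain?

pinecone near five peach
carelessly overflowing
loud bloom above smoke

The middle line: carelessly(3) + overflowing(4) = 7

7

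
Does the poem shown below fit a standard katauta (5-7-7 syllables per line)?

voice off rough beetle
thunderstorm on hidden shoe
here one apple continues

Line 1: voice(1) + off(1) + rough(1) + beetle(2) = 5 ✓
Line 2: thunderstorm(3) + on(1) + hidden(2) + shoe(1) = 7 ✓
Line 3: here(1) + one(1) + apple(2) + continues(3) = 7 ✓

Yes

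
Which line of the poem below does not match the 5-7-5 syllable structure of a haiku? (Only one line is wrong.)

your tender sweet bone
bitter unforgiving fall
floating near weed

Line 1: your(1) + tender(2) + sweet(1) + bone(1) = 5 ✓
Line 2: bitter(2) + unforgiving(4) + fall(1) = 7 ✓
Line 3: floating(2) + near(1) + weed(1) = 4 (expected 5)

Line 3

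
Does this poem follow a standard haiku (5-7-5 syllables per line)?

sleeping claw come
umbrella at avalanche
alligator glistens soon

No

Line 1: "sleeping claw come": 2+1+1 = 4 (expected 5)
Line 2: "umbrella at avalanche": 3+1+3 = 7 ✓
Line 3: "alligator glistens soon": 4+2+1 = 7 (expected 5)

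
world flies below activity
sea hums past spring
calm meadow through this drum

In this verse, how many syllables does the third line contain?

The third line: calm(1) + meadow(2) + through(1) + this(1) + drum(1) = 6

6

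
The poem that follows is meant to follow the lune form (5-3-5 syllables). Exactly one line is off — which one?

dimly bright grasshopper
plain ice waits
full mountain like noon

Line 1: "dimly bright grasshopper": 2+1+3 = 6 (expected 5)
Line 2: "plain ice waits": 1+1+1 = 3 ✓
Line 3: "full mountain like noon": 1+2+1+1 = 5 ✓

Line 1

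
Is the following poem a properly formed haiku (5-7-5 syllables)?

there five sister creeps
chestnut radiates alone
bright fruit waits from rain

Yes

Line 1: there (1), five (1), sister (2), creeps (1) → 5 ✓
Line 2: chestnut (2), radiates (3), alone (2) → 7 ✓
Line 3: bright (1), fruit (1), waits (1), from (1), rain (1) → 5 ✓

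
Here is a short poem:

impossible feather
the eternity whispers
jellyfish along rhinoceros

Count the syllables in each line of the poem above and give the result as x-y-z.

6-7-9

Line 1: "impossible feather": 4+2 = 6
Line 2: "the eternity whispers": 1+4+2 = 7
Line 3: "jellyfish along rhinoceros": 3+2+4 = 9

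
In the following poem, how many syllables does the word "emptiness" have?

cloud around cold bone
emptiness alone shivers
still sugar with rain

3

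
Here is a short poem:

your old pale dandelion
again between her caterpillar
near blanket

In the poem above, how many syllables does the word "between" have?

2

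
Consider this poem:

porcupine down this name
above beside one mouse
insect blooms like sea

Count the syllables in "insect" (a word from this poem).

2

"insect" has 2 syllables.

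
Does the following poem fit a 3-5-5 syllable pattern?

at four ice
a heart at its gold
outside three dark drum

Line 1: "at four ice": 1+1+1 = 3 ✓
Line 2: "a heart at its gold": 1+1+1+1+1 = 5 ✓
Line 3: "outside three dark drum": 2+1+1+1 = 5 ✓

Yes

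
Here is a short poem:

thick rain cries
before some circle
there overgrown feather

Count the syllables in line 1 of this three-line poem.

Line 1: "thick rain cries": 1+1+1 = 3

3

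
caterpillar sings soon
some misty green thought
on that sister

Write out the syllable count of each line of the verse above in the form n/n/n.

6/5/4

Line 1: "caterpillar sings soon": 4+1+1 = 6
Line 2: "some misty green thought": 1+2+1+1 = 5
Line 3: "on that sister": 1+1+2 = 4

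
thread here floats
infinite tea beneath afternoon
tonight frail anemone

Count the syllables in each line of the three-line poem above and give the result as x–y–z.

Line 1: thread (1), here (1), floats (1) → 3
Line 2: infinite (3), tea (1), beneath (2), afternoon (3) → 9
Line 3: tonight (2), frail (1), anemone (4) → 7

3–9–7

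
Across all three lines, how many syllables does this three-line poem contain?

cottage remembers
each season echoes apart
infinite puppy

17

Line 1: cottage (2), remembers (3) → 5
Line 2: each (1), season (2), echoes (2), apart (2) → 7
Line 3: infinite (3), puppy (2) → 5
Total: 5 + 7 + 5 = 17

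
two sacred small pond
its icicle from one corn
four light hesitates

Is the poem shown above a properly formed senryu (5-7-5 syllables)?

Line 1: two (1), sacred (2), small (1), pond (1) → 5 ✓
Line 2: its (1), icicle (3), from (1), one (1), corn (1) → 7 ✓
Line 3: four (1), light (1), hesitates (3) → 5 ✓

Yes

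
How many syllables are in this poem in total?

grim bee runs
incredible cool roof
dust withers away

14

Line 1: grim (1), bee (1), runs (1) → 3
Line 2: incredible (4), cool (1), roof (1) → 6
Line 3: dust (1), withers (2), away (2) → 5
Total: 3 + 6 + 5 = 14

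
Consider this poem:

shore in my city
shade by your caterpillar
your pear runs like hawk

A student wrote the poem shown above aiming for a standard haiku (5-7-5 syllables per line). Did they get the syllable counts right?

Yes

Line 1: shore(1) + in(1) + my(1) + city(2) = 5 ✓
Line 2: shade(1) + by(1) + your(1) + caterpillar(4) = 7 ✓
Line 3: your(1) + pear(1) + runs(1) + like(1) + hawk(1) = 5 ✓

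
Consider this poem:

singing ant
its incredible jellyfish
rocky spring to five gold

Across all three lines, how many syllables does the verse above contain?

Line 1: "singing ant": 2+1 = 3
Line 2: "its incredible jellyfish": 1+4+3 = 8
Line 3: "rocky spring to five gold": 2+1+1+1+1 = 6
Total: 3 + 8 + 6 = 17

17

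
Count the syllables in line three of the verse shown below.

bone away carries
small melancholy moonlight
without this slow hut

Line three: without(2) + this(1) + slow(1) + hut(1) = 5

5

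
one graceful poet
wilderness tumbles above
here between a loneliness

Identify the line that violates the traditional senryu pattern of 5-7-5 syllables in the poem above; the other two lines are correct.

The third line

Line 1: one(1) + graceful(2) + poet(2) = 5 ✓
Line 2: wilderness(3) + tumbles(2) + above(2) = 7 ✓
Line 3: here(1) + between(2) + a(1) + loneliness(3) = 7 (expected 5)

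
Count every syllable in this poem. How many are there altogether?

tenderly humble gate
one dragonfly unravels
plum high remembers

18

Line 1: tenderly (3), humble (2), gate (1) → 6
Line 2: one (1), dragonfly (3), unravels (3) → 7
Line 3: plum (1), high (1), remembers (3) → 5
Total: 6 + 7 + 5 = 18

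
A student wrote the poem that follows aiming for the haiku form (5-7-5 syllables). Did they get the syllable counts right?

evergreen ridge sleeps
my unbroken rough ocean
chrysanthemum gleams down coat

No

Line 1: evergreen(3) + ridge(1) + sleeps(1) = 5 ✓
Line 2: my(1) + unbroken(3) + rough(1) + ocean(2) = 7 ✓
Line 3: chrysanthemum(4) + gleams(1) + down(1) + coat(1) = 7 (expected 5)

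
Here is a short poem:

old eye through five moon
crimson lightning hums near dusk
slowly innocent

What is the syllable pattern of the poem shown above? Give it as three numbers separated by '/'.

5/7/5

Line 1: "old eye through five moon": 1+1+1+1+1 = 5
Line 2: "crimson lightning hums near dusk": 2+2+1+1+1 = 7
Line 3: "slowly innocent": 2+3 = 5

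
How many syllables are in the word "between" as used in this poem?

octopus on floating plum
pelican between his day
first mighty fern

2

"between" has 2 syllables.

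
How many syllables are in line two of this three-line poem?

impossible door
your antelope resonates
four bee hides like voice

Line two: your(1) + antelope(3) + resonates(3) = 7

7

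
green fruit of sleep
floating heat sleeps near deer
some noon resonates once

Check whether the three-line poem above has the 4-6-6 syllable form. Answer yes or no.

Line 1: green(1) + fruit(1) + of(1) + sleep(1) = 4 ✓
Line 2: floating(2) + heat(1) + sleeps(1) + near(1) + deer(1) = 6 ✓
Line 3: some(1) + noon(1) + resonates(3) + once(1) = 6 ✓

Yes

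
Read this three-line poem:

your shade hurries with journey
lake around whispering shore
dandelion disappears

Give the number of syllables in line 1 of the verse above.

7

Line 1: "your shade hurries with journey": 1+1+2+1+2 = 7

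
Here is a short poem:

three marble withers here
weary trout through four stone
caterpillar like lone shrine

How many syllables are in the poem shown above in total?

Line 1: three (1), marble (2), withers (2), here (1) → 6
Line 2: weary (2), trout (1), through (1), four (1), stone (1) → 6
Line 3: caterpillar (4), like (1), lone (1), shrine (1) → 7
Total: 6 + 6 + 7 = 19

19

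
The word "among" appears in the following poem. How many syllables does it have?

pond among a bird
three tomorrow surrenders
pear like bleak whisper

2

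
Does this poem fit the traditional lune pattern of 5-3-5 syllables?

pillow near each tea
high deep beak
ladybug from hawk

Line 1: "pillow near each tea": 2+1+1+1 = 5 ✓
Line 2: "high deep beak": 1+1+1 = 3 ✓
Line 3: "ladybug from hawk": 3+1+1 = 5 ✓

Yes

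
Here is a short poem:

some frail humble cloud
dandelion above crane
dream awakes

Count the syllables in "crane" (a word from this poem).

1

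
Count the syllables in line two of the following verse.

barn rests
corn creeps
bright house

Line two: corn (1), creeps (1) → 2

2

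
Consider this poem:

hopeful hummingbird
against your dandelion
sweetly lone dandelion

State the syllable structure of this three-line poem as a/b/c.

Line 1: hopeful(2) + hummingbird(3) = 5
Line 2: against(2) + your(1) + dandelion(4) = 7
Line 3: sweetly(2) + lone(1) + dandelion(4) = 7

5/7/7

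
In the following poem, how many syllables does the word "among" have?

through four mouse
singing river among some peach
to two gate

2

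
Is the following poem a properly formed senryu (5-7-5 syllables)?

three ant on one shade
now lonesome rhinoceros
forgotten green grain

Line 1: three (1), ant (1), on (1), one (1), shade (1) → 5 ✓
Line 2: now (1), lonesome (2), rhinoceros (4) → 7 ✓
Line 3: forgotten (3), green (1), grain (1) → 5 ✓

Yes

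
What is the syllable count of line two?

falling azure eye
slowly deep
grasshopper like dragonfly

3

Line two: slowly(2) + deep(1) = 3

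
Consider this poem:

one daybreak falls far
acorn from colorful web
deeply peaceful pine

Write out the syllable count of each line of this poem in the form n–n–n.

5–7–5

Line 1: one (1), daybreak (2), falls (1), far (1) → 5
Line 2: acorn (2), from (1), colorful (3), web (1) → 7
Line 3: deeply (2), peaceful (2), pine (1) → 5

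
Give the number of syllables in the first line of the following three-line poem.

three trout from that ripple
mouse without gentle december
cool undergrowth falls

6

The first line: three (1), trout (1), from (1), that (1), ripple (2) → 6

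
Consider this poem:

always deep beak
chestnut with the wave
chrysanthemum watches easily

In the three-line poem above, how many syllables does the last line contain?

9

The last line: chrysanthemum(4) + watches(2) + easily(3) = 9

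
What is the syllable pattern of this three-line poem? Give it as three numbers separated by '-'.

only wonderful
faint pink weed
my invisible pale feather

Line 1: only(2) + wonderful(3) = 5
Line 2: faint(1) + pink(1) + weed(1) = 3
Line 3: my(1) + invisible(4) + pale(1) + feather(2) = 8

5-3-8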